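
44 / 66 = 2 / 3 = 0.67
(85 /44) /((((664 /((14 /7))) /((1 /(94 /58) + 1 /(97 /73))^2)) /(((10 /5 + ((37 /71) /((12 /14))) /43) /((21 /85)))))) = 1974309677375 /22187655463446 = 0.09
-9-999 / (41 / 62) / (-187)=-7065 / 7667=-0.92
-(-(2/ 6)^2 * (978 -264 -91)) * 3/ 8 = 623/ 24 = 25.96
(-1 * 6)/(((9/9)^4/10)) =-60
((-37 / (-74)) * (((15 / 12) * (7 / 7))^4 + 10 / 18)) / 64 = 6905 / 294912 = 0.02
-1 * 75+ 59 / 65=-4816 / 65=-74.09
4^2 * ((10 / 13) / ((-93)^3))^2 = 1600 / 109341341002881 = 0.00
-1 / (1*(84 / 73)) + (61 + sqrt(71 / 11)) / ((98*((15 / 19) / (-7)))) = -2683 / 420-19*sqrt(781) / 2310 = -6.62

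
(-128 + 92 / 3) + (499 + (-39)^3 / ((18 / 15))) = -294185 / 6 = -49030.83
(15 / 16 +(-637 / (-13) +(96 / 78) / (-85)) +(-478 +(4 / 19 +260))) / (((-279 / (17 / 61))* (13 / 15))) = 56389699 / 291456048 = 0.19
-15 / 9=-5 / 3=-1.67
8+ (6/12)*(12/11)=94/11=8.55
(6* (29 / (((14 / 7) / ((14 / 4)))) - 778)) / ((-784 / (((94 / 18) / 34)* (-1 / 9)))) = -136723 / 1439424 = -0.09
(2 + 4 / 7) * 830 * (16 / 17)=239040 / 119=2008.74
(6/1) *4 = 24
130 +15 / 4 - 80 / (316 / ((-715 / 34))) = 747105 / 5372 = 139.07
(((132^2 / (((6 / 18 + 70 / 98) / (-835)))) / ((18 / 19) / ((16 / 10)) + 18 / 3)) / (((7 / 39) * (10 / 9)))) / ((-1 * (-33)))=-320112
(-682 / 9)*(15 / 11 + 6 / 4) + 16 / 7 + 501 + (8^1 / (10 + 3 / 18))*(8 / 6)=122692 / 427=287.33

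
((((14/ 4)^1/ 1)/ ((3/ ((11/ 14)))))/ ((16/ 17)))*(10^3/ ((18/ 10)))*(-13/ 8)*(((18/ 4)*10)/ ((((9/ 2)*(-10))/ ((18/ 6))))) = 1519375/ 576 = 2637.80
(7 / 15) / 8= 7 / 120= 0.06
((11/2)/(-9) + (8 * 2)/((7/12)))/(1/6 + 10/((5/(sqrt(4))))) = 3379/525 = 6.44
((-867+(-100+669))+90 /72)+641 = 344.25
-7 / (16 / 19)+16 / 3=-143 / 48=-2.98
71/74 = 0.96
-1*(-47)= 47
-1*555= -555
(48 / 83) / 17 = 48 / 1411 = 0.03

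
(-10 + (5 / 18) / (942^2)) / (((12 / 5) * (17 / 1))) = -798627575 / 3258400608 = -0.25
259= 259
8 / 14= 4 / 7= 0.57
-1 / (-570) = 1 / 570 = 0.00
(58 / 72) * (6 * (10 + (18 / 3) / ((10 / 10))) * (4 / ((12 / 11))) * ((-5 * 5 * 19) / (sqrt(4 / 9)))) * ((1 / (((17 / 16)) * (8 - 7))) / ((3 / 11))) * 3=-106673600 / 51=-2091639.22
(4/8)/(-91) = -1/182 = -0.01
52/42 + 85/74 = 3709/1554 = 2.39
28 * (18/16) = 63/2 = 31.50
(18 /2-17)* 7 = -56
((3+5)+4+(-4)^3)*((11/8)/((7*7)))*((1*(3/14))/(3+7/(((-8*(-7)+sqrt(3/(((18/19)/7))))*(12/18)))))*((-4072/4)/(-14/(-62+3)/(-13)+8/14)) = 5075239*sqrt(798)/159580260+14398453043/79790130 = 181.35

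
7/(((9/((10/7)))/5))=5.56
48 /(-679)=-48 /679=-0.07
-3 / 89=-0.03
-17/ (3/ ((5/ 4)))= -85/ 12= -7.08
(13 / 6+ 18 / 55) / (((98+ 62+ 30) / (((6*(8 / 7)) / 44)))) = 823 / 402325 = 0.00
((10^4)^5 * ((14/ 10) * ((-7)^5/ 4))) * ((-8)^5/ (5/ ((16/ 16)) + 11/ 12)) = 231307345920000000000000000000/ 71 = 3257849942535211267605634000.00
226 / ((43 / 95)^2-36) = -2039650 / 323051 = -6.31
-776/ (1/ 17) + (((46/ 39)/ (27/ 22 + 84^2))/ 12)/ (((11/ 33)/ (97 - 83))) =-79878888850/ 6055101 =-13192.00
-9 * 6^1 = -54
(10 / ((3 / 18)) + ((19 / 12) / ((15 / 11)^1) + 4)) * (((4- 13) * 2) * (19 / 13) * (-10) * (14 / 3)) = 79997.79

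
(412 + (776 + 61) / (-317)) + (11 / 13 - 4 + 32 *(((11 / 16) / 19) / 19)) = 406.27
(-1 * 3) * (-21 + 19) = 6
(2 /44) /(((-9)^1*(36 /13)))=-13 /7128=-0.00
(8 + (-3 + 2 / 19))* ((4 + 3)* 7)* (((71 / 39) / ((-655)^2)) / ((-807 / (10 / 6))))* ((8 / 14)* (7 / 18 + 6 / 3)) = -4145974 / 1385377412445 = -0.00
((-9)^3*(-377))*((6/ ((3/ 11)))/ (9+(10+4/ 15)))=90694890/ 289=313823.15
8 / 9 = 0.89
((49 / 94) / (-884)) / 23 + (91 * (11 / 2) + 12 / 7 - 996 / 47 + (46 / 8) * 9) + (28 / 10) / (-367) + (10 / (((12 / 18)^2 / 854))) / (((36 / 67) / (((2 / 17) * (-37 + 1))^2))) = 267936185913846917 / 417340934920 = 642007.92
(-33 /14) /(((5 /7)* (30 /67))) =-737 /100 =-7.37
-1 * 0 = 0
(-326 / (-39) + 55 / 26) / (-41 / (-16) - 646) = -0.02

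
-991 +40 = -951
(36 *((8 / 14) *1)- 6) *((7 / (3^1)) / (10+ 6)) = 17 / 8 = 2.12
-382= -382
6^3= 216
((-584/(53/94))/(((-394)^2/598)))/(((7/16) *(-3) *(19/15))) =656556160/273564641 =2.40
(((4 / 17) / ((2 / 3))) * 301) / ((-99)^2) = 602 / 55539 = 0.01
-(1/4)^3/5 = -1/320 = -0.00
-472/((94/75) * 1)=-17700/47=-376.60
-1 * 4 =-4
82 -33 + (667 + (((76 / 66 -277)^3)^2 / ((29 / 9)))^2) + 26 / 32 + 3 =5180056484673452951102731002947707085443903051813 / 277075571767992168336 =18695464387639871426957080000.00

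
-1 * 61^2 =-3721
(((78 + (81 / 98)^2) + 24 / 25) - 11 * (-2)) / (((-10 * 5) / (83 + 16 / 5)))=-175.23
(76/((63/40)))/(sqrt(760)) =8 * sqrt(190)/63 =1.75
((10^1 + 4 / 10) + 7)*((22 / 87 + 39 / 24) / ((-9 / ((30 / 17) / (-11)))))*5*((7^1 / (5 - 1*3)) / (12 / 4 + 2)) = 9149 / 4488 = 2.04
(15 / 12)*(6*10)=75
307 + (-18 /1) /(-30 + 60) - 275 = 157 /5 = 31.40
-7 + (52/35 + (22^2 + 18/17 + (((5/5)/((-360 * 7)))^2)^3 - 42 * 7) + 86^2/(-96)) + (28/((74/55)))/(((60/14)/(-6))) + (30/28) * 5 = 13647869047251668275200629/161084550715232256000000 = 84.72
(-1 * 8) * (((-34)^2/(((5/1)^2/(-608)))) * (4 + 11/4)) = 37953792/25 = 1518151.68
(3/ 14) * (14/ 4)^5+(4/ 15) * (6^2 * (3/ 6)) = 37551/ 320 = 117.35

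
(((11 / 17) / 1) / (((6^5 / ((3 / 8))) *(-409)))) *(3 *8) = -11 / 6007392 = -0.00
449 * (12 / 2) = 2694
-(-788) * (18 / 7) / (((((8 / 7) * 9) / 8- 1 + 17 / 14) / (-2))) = -18912 / 7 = -2701.71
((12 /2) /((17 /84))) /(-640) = -63 /1360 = -0.05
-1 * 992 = -992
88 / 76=22 / 19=1.16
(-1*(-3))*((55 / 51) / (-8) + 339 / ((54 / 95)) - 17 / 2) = 719411 / 408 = 1763.26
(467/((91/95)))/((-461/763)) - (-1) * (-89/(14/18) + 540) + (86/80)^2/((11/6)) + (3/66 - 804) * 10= -8420.25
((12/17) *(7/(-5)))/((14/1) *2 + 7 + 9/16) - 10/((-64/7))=1649767/1547680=1.07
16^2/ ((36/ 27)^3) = 108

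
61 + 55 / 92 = 61.60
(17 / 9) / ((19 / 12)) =68 / 57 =1.19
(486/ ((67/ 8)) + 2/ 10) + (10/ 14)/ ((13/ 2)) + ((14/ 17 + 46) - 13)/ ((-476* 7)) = 14389012679/ 246684620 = 58.33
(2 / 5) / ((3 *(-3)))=-2 / 45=-0.04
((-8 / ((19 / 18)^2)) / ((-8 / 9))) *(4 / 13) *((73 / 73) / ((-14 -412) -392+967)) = 11664 / 699257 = 0.02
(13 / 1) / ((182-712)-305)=-13 / 835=-0.02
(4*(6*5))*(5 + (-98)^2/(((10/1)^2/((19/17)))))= 1145856/85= 13480.66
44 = 44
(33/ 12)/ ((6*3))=11/ 72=0.15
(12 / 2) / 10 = 3 / 5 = 0.60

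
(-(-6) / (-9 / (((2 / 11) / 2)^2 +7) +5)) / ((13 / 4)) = 20352 / 40963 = 0.50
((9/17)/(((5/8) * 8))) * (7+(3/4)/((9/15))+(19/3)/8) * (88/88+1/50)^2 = 99603/100000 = 1.00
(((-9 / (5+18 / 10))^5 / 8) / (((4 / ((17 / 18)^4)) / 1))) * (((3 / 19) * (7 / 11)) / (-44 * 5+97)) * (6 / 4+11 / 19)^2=1228696875 / 3446404087808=0.00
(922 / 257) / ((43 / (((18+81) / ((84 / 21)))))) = 45639 / 22102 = 2.06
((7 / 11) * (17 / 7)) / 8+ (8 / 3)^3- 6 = 31259 / 2376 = 13.16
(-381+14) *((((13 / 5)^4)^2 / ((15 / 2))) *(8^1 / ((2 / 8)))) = -19159883174848 / 5859375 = -3269953.40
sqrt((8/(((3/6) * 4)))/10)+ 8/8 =sqrt(10)/5+ 1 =1.63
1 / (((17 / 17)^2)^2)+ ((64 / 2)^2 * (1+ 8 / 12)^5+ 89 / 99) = 35205076 / 2673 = 13170.62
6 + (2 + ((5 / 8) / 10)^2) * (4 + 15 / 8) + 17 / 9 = 362407 / 18432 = 19.66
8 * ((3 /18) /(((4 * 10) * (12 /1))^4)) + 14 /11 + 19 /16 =1077442560011 /437944320000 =2.46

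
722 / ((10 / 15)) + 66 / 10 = 5448 / 5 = 1089.60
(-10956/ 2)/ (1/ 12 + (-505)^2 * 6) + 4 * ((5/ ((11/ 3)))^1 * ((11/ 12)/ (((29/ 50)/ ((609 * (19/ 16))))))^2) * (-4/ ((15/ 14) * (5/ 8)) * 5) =-15631091336171069/ 73447204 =-212820781.25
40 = 40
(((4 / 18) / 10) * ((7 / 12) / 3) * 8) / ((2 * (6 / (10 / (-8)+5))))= 7 / 648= 0.01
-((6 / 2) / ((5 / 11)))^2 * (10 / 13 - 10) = 26136 / 65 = 402.09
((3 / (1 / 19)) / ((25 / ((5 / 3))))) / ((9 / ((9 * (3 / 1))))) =57 / 5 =11.40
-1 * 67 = -67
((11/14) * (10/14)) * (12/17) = 330/833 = 0.40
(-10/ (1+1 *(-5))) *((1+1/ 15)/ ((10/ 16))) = 64/ 15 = 4.27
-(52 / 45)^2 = -2704 / 2025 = -1.34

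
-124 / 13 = -9.54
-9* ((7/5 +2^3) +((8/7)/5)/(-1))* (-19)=1568.31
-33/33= -1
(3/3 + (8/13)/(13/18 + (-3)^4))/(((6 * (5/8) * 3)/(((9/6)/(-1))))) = -38534/286845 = -0.13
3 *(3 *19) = 171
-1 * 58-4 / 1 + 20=-42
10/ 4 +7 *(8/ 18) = 5.61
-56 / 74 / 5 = -28 / 185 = -0.15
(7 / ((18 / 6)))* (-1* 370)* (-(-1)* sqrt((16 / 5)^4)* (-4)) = 530432 / 15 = 35362.13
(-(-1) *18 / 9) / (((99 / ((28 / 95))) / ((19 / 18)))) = 28 / 4455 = 0.01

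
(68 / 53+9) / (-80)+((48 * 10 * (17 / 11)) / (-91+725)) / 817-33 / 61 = -98454176167 / 147366812912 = -0.67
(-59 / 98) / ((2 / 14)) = -59 / 14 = -4.21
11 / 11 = 1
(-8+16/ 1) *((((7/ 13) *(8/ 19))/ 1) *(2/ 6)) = 448/ 741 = 0.60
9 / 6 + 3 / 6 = 2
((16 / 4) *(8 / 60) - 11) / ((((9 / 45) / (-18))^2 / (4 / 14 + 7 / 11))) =-6019380 / 77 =-78173.77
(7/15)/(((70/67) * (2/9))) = 201/100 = 2.01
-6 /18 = -1 /3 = -0.33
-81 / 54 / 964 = -3 / 1928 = -0.00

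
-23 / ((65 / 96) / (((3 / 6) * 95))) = -20976 / 13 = -1613.54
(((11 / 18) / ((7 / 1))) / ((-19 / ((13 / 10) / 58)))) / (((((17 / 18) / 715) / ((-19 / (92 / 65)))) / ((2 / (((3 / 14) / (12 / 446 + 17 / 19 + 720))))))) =4060055395825 / 576520116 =7042.35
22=22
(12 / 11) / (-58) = -6 / 319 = -0.02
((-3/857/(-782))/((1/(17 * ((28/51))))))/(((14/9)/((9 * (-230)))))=-810/14569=-0.06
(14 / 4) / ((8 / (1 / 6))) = 7 / 96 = 0.07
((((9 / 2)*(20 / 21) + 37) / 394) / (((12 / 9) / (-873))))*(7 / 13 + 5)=-6812019 / 17927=-379.99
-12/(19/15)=-180/19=-9.47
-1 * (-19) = 19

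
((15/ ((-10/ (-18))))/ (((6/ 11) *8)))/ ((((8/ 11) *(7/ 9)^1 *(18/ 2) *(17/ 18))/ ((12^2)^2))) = 3175524/ 119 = 26685.08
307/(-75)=-307/75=-4.09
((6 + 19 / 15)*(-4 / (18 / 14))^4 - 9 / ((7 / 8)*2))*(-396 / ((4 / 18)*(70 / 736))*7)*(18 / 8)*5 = -942049726112 / 945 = -996878017.05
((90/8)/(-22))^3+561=382214667/681472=560.87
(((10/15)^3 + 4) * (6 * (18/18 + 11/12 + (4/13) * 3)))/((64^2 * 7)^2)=12847/144275668992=0.00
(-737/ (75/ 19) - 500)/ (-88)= 51503/ 6600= 7.80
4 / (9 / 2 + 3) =8 / 15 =0.53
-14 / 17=-0.82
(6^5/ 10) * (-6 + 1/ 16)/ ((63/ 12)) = -6156/ 7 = -879.43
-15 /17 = -0.88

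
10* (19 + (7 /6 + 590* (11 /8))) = 49885 /6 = 8314.17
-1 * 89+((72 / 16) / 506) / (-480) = -14410883 / 161920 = -89.00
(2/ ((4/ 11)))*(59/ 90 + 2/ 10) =847/ 180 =4.71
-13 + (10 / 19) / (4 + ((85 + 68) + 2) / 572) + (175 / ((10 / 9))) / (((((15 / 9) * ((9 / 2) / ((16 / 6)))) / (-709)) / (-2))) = 3685283435 / 46417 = 79395.12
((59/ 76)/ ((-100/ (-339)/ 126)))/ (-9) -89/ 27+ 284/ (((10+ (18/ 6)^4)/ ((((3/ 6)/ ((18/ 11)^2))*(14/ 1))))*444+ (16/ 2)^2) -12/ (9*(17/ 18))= -8502428745221/ 204711521400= -41.53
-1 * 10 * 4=-40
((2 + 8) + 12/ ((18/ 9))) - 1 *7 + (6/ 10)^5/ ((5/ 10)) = 28611/ 3125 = 9.16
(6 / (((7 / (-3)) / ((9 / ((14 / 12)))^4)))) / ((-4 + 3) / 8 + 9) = -1224440064 / 1193297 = -1026.10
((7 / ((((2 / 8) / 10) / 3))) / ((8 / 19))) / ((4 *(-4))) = -1995 / 16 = -124.69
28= 28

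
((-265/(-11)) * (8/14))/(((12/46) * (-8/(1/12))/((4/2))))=-6095/5544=-1.10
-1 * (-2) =2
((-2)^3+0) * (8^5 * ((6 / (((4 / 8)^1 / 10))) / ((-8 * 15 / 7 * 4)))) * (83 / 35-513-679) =-545744486.40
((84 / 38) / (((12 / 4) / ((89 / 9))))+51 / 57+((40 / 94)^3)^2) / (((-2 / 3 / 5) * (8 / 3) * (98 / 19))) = -75455331226355 / 16901809635872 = -4.46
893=893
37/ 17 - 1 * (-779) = 13280/ 17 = 781.18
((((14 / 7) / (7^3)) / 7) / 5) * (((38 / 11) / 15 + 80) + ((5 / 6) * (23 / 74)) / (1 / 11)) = 2028799 / 146581050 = 0.01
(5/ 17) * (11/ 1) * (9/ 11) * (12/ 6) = 90/ 17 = 5.29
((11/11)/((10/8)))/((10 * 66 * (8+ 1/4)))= 4/27225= 0.00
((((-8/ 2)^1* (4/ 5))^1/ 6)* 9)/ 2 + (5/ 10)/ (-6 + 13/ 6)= -291/ 115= -2.53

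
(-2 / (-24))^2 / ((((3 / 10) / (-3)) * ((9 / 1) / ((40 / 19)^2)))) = -1000 / 29241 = -0.03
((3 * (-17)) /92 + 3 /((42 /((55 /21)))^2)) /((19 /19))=-1618301 /2982042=-0.54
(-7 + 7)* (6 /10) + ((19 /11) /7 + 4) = 327 /77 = 4.25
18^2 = 324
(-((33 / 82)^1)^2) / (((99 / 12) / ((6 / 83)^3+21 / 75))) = -132260997 / 24029348675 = -0.01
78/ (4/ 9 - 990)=-351/ 4453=-0.08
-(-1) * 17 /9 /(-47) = -0.04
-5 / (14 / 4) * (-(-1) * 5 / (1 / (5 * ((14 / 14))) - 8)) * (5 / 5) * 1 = 250 / 273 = 0.92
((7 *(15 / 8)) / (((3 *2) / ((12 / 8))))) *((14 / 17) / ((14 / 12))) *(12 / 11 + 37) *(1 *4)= 352.90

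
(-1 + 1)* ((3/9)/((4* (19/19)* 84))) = 0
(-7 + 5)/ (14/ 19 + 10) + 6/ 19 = 251/ 1938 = 0.13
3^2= 9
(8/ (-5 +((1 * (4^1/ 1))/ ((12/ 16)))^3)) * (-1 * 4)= -864/ 3961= -0.22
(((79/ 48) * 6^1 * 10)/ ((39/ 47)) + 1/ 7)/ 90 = 130111/ 98280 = 1.32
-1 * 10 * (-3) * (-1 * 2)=-60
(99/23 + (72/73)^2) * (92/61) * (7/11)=18110484/3575759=5.06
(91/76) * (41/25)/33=3731/62700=0.06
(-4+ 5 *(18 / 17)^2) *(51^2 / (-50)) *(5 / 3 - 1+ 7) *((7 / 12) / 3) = -9338 / 75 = -124.51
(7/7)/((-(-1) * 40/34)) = 17/20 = 0.85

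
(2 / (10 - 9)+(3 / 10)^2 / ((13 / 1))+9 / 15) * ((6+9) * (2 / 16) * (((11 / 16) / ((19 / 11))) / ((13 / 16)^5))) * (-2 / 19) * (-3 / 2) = 7558391808 / 8712390245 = 0.87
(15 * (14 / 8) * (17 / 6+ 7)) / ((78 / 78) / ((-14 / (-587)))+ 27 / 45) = 72275 / 11908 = 6.07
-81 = -81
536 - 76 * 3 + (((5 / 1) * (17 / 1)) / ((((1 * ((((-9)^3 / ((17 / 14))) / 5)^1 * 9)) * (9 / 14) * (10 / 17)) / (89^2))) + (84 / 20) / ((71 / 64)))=-56004115543 / 41924790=-1335.82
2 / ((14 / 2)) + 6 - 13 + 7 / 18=-797 / 126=-6.33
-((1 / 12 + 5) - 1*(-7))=-145 / 12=-12.08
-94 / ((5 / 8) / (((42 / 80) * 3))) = -5922 / 25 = -236.88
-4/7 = -0.57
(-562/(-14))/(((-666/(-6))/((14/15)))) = 562/1665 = 0.34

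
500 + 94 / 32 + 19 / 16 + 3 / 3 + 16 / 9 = 506.90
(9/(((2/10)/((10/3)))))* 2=300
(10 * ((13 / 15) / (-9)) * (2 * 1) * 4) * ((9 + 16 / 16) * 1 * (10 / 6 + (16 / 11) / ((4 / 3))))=-189280 / 891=-212.44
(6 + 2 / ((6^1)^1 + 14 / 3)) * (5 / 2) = 495 / 32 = 15.47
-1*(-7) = 7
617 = 617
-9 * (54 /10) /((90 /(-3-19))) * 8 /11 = 216 /25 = 8.64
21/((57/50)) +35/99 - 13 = 5.77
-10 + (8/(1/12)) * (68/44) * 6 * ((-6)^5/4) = -19035758/11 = -1730523.45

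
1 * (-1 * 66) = -66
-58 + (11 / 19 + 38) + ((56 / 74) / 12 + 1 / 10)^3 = -504543173921 / 25984989000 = -19.42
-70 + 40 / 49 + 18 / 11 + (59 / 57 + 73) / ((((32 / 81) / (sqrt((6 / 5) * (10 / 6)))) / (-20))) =-142425 * sqrt(2) / 38 - 36408 / 539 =-5368.06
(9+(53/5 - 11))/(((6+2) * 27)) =43/1080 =0.04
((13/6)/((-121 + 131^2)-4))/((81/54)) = 13/153324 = 0.00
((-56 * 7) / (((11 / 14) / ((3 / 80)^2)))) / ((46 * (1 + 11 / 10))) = -147 / 20240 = -0.01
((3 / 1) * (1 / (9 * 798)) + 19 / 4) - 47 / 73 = 1435349 / 349524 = 4.11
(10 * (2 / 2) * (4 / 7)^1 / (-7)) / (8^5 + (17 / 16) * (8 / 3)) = -48 / 1926925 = -0.00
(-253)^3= -16194277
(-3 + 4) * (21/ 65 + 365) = 23746/ 65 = 365.32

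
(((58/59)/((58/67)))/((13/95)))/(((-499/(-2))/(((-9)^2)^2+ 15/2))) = 83617005/382733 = 218.47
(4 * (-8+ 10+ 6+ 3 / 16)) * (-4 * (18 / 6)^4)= -10611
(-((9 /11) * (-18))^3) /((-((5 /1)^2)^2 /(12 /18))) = -2834352 /831875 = -3.41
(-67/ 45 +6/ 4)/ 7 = 1/ 630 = 0.00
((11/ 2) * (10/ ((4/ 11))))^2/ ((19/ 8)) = 366025/ 38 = 9632.24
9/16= 0.56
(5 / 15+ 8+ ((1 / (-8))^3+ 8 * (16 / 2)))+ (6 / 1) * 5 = 157181 / 1536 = 102.33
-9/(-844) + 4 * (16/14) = 27071/5908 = 4.58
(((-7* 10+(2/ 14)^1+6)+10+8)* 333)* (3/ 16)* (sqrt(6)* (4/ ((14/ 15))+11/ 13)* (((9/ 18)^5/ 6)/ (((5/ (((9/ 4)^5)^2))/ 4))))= -174056898603835431* sqrt(6)/ 854966927360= -498674.95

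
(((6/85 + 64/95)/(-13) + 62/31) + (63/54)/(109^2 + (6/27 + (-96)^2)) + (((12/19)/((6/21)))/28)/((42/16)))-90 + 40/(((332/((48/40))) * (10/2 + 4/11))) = -98165574453391/1115515787750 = -88.00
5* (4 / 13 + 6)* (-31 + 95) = 26240 / 13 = 2018.46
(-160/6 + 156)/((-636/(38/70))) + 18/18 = 14852/16695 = 0.89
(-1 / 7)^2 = 1 / 49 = 0.02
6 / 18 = 1 / 3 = 0.33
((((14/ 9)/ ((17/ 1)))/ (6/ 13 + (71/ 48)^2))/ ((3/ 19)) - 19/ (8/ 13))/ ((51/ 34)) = -992578145/ 48566484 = -20.44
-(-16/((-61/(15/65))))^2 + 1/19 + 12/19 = 0.68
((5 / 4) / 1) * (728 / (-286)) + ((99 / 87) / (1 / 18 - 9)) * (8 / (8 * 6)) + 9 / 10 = -1182809 / 513590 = -2.30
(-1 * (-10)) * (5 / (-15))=-10 / 3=-3.33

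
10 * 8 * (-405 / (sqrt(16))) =-8100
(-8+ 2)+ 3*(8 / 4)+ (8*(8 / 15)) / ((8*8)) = 1 / 15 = 0.07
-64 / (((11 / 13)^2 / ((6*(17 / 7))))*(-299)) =84864 / 19481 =4.36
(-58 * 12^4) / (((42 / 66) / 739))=-9776650752 / 7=-1396664393.14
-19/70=-0.27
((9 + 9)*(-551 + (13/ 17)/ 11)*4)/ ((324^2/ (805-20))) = -40436920/ 136323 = -296.63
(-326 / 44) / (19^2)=-163 / 7942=-0.02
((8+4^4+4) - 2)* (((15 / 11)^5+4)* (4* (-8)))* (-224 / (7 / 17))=40355613.19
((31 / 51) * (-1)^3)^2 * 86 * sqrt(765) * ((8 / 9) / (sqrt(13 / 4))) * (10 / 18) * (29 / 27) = 191738720 * sqrt(1105) / 24649677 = 258.57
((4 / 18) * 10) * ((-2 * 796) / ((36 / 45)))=-39800 / 9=-4422.22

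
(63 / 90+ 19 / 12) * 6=137 / 10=13.70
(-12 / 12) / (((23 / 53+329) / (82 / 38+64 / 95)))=-14257 / 1658700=-0.01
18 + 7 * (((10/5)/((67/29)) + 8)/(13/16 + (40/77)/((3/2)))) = 20533266/286961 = 71.55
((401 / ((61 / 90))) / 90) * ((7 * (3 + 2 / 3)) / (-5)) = -30877 / 915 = -33.75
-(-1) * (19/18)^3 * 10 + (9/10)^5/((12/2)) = 1729098907/145800000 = 11.86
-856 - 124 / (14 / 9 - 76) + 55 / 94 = -26884563 / 31490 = -853.75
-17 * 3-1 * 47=-98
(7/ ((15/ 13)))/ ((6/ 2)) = 91/ 45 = 2.02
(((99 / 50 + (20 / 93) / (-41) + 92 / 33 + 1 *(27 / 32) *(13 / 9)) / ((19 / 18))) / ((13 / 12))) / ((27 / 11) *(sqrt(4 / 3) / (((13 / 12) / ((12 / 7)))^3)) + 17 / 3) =-44265105483538456257741 / 140402833812148375809100 + 12662427295344960387072 *sqrt(3) / 35100708453037093952275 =0.31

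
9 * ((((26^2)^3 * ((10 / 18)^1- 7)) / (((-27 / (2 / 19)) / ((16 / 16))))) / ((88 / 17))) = 76147738784 / 5643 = 13494194.36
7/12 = 0.58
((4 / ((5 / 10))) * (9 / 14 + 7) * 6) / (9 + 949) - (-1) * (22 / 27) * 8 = 624796 / 90531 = 6.90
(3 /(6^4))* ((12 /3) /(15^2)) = 1 /24300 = 0.00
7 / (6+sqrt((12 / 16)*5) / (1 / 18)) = -14 / 393+7*sqrt(15) / 131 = 0.17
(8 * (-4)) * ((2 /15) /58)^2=-32 /189225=-0.00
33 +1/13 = 430/13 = 33.08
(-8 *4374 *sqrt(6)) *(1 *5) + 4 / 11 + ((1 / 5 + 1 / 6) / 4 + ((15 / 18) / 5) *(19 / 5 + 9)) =1139 / 440- 174960 *sqrt(6) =-428560.14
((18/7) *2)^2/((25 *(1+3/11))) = 7128/8575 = 0.83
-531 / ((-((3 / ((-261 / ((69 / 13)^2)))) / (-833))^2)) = 3513986392.52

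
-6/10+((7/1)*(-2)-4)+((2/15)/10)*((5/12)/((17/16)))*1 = -2845/153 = -18.59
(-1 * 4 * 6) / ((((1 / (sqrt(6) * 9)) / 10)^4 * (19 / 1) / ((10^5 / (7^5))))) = -5668704000000000 / 319333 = -17751701202.19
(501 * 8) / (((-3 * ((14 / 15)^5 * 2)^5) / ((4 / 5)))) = -8433890210210144519805908203125 / 44998795805848373114515226624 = -187.42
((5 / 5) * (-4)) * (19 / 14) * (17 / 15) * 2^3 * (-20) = 20672 / 21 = 984.38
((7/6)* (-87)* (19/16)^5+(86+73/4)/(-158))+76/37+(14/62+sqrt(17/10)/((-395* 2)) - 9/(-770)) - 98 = -24585806979936533/73161255157760 - sqrt(170)/7900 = -336.05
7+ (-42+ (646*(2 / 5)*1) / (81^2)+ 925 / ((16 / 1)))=11994497 / 524880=22.85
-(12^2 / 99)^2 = -2.12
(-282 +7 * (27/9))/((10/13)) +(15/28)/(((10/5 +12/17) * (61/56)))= -4757829/14030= -339.12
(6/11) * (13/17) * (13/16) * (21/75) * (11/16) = 3549/54400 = 0.07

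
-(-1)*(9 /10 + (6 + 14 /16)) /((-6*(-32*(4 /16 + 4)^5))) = 622 /21297855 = 0.00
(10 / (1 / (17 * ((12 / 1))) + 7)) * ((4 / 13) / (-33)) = -2720 / 204347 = -0.01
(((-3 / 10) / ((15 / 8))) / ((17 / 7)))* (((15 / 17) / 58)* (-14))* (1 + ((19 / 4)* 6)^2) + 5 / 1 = 687716 / 41905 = 16.41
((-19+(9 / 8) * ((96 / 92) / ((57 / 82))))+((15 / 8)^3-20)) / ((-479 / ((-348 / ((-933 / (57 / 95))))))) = 119595159 / 8332729984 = 0.01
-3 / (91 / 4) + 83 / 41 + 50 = 193611 / 3731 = 51.89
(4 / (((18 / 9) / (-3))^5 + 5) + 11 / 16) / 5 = 5713 / 18928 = 0.30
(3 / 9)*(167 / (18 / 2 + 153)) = 167 / 486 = 0.34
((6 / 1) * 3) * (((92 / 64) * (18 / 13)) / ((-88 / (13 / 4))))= -1863 / 1408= -1.32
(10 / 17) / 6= 5 / 51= 0.10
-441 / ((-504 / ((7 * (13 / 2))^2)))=1811.47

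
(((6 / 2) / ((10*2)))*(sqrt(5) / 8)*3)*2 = 9*sqrt(5) / 80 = 0.25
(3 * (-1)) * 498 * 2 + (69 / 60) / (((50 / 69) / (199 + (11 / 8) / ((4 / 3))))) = -85457613 / 32000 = -2670.55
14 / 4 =7 / 2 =3.50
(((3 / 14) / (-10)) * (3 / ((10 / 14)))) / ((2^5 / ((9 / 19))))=-81 / 60800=-0.00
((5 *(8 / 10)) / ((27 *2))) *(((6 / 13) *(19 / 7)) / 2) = 38 / 819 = 0.05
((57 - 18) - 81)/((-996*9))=7/1494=0.00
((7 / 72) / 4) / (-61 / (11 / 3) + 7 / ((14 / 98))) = 77 / 102528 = 0.00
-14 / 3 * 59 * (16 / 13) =-13216 / 39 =-338.87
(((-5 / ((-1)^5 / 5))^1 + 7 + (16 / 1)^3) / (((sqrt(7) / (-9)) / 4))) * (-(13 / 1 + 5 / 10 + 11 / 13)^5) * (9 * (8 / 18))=134120869857935568 * sqrt(7) / 2599051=136530782684.82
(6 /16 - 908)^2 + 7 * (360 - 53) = 52859657 /64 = 825932.14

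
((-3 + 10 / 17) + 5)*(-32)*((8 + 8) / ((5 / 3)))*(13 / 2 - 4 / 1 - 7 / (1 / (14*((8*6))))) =317746176 / 85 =3738190.31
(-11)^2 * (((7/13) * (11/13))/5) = 9317/845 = 11.03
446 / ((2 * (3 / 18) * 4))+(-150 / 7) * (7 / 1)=184.50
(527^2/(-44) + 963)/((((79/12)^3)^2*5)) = -175693059072/13369810053655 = -0.01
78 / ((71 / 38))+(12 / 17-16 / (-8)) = 53654 / 1207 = 44.45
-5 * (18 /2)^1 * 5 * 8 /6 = -300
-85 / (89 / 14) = -1190 / 89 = -13.37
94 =94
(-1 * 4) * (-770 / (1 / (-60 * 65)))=-12012000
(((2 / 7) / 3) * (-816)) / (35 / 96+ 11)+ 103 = 734387 / 7637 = 96.16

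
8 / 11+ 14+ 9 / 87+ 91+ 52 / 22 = 108.19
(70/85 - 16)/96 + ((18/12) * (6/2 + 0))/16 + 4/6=1289/1632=0.79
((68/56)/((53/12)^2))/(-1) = -1224/19663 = -0.06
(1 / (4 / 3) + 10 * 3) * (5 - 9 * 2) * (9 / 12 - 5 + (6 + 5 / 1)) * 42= -906633 / 8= -113329.12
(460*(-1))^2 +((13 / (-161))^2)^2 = 211600.00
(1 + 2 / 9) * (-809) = -8899 / 9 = -988.78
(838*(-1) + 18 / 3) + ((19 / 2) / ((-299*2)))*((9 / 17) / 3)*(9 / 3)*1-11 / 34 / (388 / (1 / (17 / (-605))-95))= -27891484565 / 33527468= -831.90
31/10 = 3.10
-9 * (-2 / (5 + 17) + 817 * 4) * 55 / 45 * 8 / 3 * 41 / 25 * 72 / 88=-35371848 / 275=-128624.90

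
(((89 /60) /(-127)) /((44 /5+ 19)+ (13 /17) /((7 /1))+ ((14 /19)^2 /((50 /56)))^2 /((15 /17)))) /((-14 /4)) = 123234795625 /1046133605356748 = 0.00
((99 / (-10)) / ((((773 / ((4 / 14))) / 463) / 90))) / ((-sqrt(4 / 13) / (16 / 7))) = 6600528 * sqrt(13) / 37877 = 628.31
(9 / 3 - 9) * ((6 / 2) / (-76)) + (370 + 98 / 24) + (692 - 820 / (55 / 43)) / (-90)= 2812129 / 7524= 373.75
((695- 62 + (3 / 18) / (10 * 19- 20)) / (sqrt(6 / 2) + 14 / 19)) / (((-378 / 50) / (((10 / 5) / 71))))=61337795 / 86719329- 1165418105 * sqrt(3) / 1214070606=-0.96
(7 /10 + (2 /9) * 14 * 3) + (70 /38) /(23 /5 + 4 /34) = 2382569 /228570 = 10.42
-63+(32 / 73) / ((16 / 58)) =-4483 / 73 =-61.41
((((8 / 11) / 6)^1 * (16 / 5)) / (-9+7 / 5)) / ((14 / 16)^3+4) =-16384 / 1499157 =-0.01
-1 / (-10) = 1 / 10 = 0.10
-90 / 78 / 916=-15 / 11908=-0.00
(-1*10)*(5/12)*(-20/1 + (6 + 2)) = 50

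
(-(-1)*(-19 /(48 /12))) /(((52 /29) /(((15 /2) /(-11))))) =8265 /4576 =1.81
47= 47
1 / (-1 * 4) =-1 / 4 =-0.25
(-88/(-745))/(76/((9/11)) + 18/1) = 396/371755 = 0.00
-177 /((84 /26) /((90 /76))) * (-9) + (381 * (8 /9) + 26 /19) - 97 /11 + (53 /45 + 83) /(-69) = 16605934589 /18170460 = 913.90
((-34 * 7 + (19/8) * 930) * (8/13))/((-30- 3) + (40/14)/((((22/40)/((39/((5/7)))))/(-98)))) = -173426/3979599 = -0.04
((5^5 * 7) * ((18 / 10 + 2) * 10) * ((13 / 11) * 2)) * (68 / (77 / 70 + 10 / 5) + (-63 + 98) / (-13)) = 1172062500 / 31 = 37808467.74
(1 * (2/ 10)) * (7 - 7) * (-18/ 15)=0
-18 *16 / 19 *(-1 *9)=2592 / 19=136.42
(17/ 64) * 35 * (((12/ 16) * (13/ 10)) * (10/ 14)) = 6.47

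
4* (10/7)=40/7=5.71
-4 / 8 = -0.50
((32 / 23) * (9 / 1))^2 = 82944 / 529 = 156.79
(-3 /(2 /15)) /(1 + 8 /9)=-405 /34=-11.91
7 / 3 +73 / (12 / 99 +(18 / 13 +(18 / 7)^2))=5798149 / 511950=11.33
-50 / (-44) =25 / 22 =1.14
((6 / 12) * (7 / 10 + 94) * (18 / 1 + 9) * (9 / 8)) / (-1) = -1438.26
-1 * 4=-4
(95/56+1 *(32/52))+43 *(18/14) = 41931/728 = 57.60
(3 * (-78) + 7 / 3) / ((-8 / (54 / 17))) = 91.99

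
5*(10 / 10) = 5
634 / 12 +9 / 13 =4175 / 78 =53.53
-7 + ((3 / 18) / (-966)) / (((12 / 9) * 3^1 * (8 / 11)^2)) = -10386553 / 1483776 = -7.00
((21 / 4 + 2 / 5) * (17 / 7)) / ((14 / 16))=3842 / 245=15.68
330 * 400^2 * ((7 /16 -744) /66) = -594850000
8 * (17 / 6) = 68 / 3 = 22.67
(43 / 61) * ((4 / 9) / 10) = 86 / 2745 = 0.03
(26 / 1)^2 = 676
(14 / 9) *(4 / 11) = 56 / 99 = 0.57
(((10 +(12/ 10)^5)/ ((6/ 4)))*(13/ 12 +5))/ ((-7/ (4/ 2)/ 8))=-22791184/ 196875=-115.76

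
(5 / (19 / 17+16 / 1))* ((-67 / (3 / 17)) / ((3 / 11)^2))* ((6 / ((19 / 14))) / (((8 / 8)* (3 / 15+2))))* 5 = -745475500 / 49761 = -14981.12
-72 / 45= -8 / 5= -1.60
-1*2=-2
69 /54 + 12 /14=269 /126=2.13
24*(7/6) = 28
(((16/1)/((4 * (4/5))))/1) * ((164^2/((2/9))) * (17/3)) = 3429240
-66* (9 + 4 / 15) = -3058 / 5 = -611.60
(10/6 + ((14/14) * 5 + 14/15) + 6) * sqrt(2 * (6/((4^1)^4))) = 17 * sqrt(3)/10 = 2.94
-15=-15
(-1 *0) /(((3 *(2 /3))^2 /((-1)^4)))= 0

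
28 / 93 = 0.30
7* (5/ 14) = 5/ 2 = 2.50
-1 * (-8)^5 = 32768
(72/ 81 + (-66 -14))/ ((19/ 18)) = -74.95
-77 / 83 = -0.93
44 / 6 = 22 / 3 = 7.33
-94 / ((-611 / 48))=96 / 13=7.38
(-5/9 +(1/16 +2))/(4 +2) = 217/864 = 0.25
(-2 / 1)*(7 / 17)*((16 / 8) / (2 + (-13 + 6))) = 28 / 85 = 0.33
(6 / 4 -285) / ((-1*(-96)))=-189 / 64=-2.95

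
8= 8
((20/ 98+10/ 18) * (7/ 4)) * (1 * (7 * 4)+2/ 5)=4757/ 126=37.75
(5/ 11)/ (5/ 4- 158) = -20/ 6897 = -0.00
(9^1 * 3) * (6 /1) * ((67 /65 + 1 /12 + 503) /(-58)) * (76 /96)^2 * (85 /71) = -7239370899 /6852352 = -1056.48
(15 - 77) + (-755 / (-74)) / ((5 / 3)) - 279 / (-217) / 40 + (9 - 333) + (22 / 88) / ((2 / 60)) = -3857507 / 10360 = -372.35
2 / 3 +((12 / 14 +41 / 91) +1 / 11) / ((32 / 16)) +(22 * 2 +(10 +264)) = 137008 / 429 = 319.37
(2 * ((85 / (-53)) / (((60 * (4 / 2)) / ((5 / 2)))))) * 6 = -85 / 212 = -0.40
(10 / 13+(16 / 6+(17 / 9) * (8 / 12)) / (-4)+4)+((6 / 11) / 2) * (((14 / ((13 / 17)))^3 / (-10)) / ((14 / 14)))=-1067267627 / 6525090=-163.56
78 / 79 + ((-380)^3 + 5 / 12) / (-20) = 10403734865 / 3792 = 2743600.97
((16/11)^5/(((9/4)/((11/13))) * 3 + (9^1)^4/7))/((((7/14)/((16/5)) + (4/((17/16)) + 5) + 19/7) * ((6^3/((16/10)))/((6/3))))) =223606734848/25496479828705545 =0.00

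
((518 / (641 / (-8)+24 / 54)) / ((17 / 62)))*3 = -6937056 / 97529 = -71.13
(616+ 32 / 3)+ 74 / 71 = 133702 / 213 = 627.71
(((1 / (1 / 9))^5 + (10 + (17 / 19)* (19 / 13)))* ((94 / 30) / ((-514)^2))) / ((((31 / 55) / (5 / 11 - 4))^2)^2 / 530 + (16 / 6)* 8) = 35453296915042500 / 1079790010901238529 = 0.03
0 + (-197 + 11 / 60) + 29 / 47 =-196.20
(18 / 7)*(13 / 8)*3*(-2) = -351 / 14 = -25.07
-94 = -94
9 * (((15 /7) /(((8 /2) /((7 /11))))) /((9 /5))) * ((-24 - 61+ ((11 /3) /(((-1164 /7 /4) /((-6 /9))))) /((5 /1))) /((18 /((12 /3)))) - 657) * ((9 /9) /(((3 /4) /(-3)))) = 36207535 /7857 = 4608.32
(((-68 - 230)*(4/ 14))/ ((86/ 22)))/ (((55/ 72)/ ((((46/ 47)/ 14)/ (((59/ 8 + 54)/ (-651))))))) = 734310144/ 34730885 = 21.14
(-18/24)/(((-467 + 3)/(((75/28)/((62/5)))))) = 1125/3222016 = 0.00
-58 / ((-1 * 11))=58 / 11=5.27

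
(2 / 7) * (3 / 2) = 3 / 7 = 0.43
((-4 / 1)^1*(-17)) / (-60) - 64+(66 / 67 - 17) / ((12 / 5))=-288661 / 4020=-71.81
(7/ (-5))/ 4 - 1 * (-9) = 173/ 20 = 8.65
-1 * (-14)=14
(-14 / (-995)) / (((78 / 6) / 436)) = 6104 / 12935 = 0.47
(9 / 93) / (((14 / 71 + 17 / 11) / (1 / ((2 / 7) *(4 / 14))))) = 114807 / 168764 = 0.68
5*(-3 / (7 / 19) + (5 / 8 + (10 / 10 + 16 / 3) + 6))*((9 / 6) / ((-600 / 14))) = -809 / 960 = -0.84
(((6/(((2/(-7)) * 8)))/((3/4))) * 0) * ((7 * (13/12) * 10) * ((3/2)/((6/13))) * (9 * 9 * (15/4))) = 0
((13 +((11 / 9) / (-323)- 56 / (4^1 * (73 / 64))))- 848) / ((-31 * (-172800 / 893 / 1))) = -422533901 / 2991504960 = -0.14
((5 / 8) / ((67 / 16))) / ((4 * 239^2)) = 5 / 7654214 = 0.00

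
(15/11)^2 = 225/121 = 1.86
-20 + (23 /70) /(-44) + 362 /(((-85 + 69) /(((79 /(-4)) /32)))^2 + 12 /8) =-19.47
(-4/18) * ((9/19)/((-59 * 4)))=1/2242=0.00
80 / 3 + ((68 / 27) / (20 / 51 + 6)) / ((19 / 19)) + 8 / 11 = 448414 / 16137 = 27.79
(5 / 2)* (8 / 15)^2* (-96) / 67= -1024 / 1005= -1.02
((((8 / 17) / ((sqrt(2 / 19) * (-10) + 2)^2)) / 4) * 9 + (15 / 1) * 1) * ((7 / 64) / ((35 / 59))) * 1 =10089 * sqrt(38) / 1045568 + 29612631 / 10455680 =2.89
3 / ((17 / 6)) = 18 / 17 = 1.06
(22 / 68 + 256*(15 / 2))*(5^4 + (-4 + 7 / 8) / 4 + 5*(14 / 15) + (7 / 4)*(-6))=3876000215 / 3264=1187500.07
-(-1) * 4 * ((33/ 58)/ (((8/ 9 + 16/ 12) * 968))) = 27/ 25520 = 0.00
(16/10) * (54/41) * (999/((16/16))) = 431568/205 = 2105.21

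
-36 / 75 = -12 / 25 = -0.48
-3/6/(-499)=1/998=0.00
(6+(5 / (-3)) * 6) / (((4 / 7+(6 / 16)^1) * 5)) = -224 / 265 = -0.85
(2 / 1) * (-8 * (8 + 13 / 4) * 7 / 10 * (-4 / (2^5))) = 15.75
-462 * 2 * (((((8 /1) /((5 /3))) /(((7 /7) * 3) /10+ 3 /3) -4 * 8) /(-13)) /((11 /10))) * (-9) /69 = 40320 /169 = 238.58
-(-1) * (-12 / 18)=-2 / 3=-0.67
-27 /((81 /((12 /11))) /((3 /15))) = -4 /55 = -0.07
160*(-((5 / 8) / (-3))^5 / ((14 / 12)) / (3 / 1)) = 15625 / 870912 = 0.02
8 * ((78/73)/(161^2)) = 624/1892233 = 0.00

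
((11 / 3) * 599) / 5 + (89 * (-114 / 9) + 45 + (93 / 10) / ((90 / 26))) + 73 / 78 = -639.44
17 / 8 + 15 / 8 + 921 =925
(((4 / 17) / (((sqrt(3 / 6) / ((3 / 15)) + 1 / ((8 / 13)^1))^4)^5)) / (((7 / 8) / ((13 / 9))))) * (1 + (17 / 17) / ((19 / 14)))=545692791787556842519994376196333142805494659574398976 / 679217711126596351689172726320248360977149062710791101375583- 398207504346560887800383962513520690935085871923200 * sqrt(2) / 700947070306084986263336146873321321957842169980176575207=0.00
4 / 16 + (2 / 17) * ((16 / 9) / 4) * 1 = 185 / 612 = 0.30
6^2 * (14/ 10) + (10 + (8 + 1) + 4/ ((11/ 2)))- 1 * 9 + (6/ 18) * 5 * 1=10361/ 165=62.79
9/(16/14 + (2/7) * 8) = 21/8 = 2.62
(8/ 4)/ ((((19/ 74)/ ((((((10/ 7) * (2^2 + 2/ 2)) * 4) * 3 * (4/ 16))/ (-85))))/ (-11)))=48840/ 2261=21.60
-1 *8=-8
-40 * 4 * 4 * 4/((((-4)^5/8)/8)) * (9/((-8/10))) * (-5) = 9000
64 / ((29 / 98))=6272 / 29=216.28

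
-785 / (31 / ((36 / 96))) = -2355 / 248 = -9.50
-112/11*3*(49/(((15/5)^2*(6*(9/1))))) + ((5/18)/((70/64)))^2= -43880/14553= -3.02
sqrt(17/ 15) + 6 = sqrt(255)/ 15 + 6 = 7.06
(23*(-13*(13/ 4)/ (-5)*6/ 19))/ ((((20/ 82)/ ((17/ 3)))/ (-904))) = -612288014/ 475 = -1289027.40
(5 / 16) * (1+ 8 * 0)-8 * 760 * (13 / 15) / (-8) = 31631 / 48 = 658.98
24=24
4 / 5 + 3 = 19 / 5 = 3.80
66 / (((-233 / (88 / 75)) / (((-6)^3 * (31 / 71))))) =12963456 / 413575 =31.34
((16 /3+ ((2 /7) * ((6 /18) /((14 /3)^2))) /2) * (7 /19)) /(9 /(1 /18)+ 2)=21961 /1832208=0.01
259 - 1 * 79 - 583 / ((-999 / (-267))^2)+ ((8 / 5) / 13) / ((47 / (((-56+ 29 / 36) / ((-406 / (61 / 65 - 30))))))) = 618404000704622 / 4470015984525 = 138.34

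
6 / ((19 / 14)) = 84 / 19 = 4.42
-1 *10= -10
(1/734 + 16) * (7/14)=11745/1468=8.00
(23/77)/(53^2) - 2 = -432563/216293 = -2.00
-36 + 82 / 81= -2834 / 81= -34.99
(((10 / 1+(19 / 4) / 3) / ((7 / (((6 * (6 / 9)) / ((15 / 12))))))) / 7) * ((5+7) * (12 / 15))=8896 / 1225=7.26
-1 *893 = -893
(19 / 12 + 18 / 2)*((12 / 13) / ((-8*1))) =-127 / 104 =-1.22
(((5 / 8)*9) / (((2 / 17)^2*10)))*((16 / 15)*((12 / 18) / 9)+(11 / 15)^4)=5387249 / 360000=14.96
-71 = -71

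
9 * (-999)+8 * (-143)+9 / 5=-50666 / 5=-10133.20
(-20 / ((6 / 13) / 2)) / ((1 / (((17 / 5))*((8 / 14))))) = -3536 / 21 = -168.38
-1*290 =-290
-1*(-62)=62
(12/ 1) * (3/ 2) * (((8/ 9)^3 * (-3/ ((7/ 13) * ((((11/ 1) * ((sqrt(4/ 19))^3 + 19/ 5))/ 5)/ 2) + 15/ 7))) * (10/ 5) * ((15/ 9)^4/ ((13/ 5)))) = -307144922560000000/ 5993837596088073 + 917593600000000 * sqrt(19)/ 5993837596088073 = -50.58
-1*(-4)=4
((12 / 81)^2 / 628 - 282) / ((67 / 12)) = -129102968 / 2556117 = -50.51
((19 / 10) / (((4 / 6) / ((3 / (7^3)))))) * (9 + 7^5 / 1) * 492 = 353690928 / 1715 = 206233.78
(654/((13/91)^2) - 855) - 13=31178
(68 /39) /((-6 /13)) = -34 /9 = -3.78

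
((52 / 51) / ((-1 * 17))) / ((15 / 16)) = -832 / 13005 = -0.06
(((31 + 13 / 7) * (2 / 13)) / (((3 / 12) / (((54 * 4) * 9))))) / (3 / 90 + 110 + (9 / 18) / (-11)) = 147549600 / 412867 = 357.38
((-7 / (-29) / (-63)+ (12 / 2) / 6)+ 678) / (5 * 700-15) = 177218 / 909585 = 0.19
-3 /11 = -0.27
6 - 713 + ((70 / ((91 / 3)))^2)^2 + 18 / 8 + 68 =-69504867 / 114244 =-608.39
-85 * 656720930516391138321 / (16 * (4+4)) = -55821279093893246757285 / 128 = -436103742921040990291.29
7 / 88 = 0.08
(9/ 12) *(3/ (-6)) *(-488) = 183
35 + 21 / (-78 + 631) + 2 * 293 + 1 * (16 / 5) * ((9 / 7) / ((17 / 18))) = 29396658 / 47005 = 625.39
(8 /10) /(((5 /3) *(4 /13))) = 39 /25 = 1.56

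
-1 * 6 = -6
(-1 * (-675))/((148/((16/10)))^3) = 216/253265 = 0.00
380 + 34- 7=407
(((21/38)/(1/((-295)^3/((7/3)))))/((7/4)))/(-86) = 231051375/5719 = 40400.66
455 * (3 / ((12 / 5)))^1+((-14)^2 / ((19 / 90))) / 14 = 48265 / 76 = 635.07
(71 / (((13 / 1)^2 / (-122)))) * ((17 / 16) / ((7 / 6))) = -220881 / 4732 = -46.68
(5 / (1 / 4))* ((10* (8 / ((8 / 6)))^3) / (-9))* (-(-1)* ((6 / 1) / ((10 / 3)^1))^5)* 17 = -192735936 / 125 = -1541887.49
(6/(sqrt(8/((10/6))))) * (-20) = -54.77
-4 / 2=-2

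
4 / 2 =2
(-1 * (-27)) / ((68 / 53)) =1431 / 68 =21.04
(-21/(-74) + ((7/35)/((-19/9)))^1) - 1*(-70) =493429/7030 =70.19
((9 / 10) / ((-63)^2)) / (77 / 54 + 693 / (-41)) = -123 / 8394925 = -0.00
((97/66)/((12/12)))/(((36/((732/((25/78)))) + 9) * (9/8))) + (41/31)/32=784563979/4212828576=0.19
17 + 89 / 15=344 / 15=22.93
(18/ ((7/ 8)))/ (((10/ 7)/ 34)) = 2448/ 5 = 489.60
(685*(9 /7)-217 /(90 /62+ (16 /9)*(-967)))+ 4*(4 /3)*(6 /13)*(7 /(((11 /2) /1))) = 60578226640 /68529461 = 883.97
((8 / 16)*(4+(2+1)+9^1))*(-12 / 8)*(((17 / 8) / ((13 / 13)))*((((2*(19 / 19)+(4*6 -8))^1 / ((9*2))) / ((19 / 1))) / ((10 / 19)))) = -51 / 20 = -2.55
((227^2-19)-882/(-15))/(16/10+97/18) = 4641192/629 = 7378.68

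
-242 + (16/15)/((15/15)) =-240.93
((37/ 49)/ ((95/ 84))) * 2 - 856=-568352/ 665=-854.66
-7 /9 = -0.78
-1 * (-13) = 13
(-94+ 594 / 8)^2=6241 / 16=390.06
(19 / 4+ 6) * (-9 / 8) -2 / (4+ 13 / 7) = -16315 / 1312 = -12.44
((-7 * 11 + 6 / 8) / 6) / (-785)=0.02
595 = 595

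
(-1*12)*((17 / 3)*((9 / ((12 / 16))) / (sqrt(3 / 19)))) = -272*sqrt(57) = -2053.55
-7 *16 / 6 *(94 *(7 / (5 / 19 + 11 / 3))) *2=-6251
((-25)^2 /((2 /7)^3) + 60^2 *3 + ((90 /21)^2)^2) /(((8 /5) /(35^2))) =91080096875 /3136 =29043398.24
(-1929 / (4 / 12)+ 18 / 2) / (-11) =5778 / 11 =525.27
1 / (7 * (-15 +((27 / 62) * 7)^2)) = -3844 / 153573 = -0.03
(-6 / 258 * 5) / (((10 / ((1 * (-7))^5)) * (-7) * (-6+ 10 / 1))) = -6.98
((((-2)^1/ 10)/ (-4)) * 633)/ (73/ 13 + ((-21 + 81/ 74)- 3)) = -304473/ 166330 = -1.83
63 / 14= 9 / 2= 4.50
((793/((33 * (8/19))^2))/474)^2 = 81952230529/1091370953097216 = 0.00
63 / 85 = 0.74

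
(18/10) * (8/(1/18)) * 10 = 2592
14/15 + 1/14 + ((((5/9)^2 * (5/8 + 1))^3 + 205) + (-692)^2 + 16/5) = 4562417844257111/9523422720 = 479073.33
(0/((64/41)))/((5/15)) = 0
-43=-43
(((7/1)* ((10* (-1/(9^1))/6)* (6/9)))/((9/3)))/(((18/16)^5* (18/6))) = -2293760/43046721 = -0.05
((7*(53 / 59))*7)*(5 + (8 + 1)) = 36358 / 59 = 616.24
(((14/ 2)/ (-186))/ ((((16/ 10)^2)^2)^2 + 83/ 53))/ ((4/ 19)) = -20703125/ 5155496664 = -0.00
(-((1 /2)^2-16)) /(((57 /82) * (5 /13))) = 11193 /190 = 58.91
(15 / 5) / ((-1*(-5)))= 3 / 5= 0.60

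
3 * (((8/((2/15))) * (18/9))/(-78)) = -60/13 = -4.62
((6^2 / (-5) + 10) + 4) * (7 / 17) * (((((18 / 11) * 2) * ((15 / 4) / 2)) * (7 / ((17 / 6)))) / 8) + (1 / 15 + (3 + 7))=172483 / 11220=15.37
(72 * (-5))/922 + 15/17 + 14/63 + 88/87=3529669/2045457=1.73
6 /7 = 0.86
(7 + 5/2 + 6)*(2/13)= 31/13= 2.38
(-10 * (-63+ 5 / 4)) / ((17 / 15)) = 18525 / 34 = 544.85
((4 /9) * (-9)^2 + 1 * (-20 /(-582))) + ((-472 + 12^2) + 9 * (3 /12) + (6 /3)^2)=-332573 /1164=-285.72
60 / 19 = 3.16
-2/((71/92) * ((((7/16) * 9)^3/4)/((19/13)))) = -57278464/230793381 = -0.25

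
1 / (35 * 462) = 1 / 16170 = 0.00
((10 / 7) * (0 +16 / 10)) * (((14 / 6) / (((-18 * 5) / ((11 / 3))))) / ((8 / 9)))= -11 / 45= -0.24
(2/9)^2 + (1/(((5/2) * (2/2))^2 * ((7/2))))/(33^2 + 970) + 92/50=55144786/29186325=1.89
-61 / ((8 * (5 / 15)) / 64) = -1464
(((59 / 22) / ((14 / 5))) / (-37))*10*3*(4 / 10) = -885 / 2849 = -0.31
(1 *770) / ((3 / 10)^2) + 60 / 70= 539054 / 63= 8556.41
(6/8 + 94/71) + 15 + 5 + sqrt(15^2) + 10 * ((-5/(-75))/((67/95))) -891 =-48691555/57084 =-852.98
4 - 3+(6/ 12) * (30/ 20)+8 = 39/ 4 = 9.75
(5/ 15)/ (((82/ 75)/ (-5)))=-125/ 82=-1.52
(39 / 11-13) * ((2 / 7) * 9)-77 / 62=-121993 / 4774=-25.55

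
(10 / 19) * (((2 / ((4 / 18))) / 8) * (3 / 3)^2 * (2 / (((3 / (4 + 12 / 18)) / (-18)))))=-630 / 19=-33.16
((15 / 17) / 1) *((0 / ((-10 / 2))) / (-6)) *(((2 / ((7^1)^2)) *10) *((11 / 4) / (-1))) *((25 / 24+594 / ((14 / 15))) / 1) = 0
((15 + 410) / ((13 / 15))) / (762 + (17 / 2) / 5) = 63750 / 99281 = 0.64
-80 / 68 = -20 / 17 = -1.18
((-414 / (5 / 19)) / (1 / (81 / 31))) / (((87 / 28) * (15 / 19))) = -1675.75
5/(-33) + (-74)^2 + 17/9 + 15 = 543781/99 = 5492.74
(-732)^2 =535824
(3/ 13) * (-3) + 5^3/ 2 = 1607/ 26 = 61.81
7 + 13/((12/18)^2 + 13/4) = 10.52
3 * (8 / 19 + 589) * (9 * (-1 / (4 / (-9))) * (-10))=-13606785 / 38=-358073.29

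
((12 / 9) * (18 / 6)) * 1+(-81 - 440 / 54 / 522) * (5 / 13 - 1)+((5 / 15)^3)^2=14801717 / 274833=53.86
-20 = -20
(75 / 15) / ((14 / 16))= 40 / 7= 5.71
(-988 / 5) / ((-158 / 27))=13338 / 395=33.77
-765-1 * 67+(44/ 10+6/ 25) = -20684/ 25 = -827.36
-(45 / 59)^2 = -2025 / 3481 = -0.58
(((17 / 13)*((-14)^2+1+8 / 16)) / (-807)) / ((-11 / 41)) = 275315 / 230802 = 1.19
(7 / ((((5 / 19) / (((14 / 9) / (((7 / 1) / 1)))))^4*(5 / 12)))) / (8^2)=912247 / 6834375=0.13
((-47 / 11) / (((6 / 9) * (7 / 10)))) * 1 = -705 / 77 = -9.16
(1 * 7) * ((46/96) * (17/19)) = 2737/912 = 3.00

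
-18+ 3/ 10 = -177/ 10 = -17.70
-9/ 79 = -0.11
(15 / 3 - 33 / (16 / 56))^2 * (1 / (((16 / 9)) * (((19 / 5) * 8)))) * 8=2197845 / 1216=1807.44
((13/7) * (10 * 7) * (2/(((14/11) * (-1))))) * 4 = -5720/7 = -817.14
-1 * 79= -79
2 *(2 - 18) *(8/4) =-64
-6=-6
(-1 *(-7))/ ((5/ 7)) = 49/ 5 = 9.80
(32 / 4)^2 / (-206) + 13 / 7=1115 / 721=1.55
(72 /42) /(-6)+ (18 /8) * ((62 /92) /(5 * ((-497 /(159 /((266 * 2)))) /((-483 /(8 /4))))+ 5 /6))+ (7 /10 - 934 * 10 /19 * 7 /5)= -283094157771 /411621700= -687.75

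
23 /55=0.42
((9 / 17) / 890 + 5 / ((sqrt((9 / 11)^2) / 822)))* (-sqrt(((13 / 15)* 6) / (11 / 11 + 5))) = -228009127* sqrt(195) / 680850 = -4676.47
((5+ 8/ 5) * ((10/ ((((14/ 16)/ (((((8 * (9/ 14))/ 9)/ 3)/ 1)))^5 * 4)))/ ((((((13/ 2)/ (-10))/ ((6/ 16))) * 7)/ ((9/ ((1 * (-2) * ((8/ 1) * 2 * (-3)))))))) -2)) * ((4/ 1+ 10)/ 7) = -30537978398092/ 1156736144655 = -26.40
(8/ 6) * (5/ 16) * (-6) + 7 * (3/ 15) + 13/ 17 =-57/ 170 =-0.34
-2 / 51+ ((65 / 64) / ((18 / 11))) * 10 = 60391 / 9792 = 6.17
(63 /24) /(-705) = -7 /1880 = -0.00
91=91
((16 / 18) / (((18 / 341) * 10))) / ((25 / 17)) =11594 / 10125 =1.15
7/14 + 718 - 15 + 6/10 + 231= 9351/10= 935.10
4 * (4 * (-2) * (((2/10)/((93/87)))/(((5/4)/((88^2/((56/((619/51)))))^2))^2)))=-1913956152677549319921860608/62942584453875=-30407968933657.58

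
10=10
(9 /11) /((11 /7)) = 63 /121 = 0.52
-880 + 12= -868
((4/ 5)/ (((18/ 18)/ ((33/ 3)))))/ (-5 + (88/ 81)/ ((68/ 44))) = -60588/ 29585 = -2.05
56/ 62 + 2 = 2.90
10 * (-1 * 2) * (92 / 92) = -20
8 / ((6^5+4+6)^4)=1 / 459375268783202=0.00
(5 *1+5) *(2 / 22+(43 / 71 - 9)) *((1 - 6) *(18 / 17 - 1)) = 324250 / 13277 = 24.42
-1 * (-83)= 83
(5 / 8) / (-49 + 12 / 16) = -5 / 386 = -0.01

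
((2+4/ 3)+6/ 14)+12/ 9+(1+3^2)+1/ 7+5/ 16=5225/ 336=15.55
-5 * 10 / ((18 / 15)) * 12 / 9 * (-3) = 500 / 3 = 166.67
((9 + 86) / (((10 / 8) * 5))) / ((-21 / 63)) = -228 / 5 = -45.60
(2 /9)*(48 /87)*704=22528 /261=86.31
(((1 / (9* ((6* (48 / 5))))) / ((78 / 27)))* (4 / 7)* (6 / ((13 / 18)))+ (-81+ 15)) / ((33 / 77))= -104099 / 676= -153.99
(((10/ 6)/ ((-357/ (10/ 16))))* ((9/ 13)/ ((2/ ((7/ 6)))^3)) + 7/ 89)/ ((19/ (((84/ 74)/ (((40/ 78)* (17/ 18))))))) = 446810763/ 46289569280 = 0.01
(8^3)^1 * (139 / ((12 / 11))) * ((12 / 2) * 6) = 2348544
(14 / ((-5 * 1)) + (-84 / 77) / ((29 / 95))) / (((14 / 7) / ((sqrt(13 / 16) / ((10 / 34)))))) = -86411 * sqrt(13) / 31900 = -9.77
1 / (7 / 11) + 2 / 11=1.75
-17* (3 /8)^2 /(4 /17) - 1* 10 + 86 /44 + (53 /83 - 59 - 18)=-94.57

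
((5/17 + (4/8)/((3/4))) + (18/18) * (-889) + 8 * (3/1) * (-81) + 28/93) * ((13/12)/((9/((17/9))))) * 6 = -1077791/279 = -3863.05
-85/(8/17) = -1445/8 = -180.62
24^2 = 576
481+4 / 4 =482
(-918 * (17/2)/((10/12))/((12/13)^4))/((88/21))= -173336709/56320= -3077.71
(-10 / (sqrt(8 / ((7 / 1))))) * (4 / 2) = -5 * sqrt(14) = -18.71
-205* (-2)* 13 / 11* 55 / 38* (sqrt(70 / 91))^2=10250 / 19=539.47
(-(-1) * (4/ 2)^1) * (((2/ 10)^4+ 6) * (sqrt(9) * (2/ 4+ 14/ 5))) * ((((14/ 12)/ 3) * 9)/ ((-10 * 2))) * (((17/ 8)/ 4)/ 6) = -1.84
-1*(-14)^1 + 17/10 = 157/10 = 15.70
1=1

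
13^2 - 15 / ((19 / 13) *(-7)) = 22672 / 133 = 170.47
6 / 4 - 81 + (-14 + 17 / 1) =-153 / 2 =-76.50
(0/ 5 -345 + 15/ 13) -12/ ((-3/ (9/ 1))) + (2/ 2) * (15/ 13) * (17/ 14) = -55773/ 182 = -306.45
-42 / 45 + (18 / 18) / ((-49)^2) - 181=-181.93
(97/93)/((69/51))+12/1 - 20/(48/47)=-19429/2852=-6.81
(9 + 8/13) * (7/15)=175/39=4.49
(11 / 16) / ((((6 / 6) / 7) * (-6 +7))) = 77 / 16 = 4.81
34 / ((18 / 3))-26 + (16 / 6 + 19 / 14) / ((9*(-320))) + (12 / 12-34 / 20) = -2544361 / 120960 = -21.03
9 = 9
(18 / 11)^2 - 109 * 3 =-39243 / 121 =-324.32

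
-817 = -817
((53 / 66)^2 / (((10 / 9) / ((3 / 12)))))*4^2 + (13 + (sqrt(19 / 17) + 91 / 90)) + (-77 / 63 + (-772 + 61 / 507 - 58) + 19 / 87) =-21737060974 / 26685945 + sqrt(323) / 17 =-813.49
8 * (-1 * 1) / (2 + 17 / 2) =-16 / 21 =-0.76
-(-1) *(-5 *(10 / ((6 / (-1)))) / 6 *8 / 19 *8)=800 / 171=4.68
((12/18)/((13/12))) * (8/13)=64/169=0.38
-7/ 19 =-0.37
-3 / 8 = -0.38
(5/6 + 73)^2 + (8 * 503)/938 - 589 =82168537/16884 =4866.65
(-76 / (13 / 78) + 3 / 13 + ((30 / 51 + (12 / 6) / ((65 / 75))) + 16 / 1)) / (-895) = 96549 / 197795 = 0.49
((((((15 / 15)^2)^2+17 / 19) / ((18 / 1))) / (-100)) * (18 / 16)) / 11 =-9 / 83600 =-0.00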